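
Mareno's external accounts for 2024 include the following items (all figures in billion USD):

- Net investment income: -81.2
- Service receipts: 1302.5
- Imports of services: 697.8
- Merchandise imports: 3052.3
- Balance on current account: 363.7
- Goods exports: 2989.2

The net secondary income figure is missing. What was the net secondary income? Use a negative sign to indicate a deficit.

Current account = goods balance + services balance + net primary income + net secondary income
Sum of the known components = 460.4
Net secondary income = CA - (known components) = 363.7 - 460.4 = -96.7

-96.7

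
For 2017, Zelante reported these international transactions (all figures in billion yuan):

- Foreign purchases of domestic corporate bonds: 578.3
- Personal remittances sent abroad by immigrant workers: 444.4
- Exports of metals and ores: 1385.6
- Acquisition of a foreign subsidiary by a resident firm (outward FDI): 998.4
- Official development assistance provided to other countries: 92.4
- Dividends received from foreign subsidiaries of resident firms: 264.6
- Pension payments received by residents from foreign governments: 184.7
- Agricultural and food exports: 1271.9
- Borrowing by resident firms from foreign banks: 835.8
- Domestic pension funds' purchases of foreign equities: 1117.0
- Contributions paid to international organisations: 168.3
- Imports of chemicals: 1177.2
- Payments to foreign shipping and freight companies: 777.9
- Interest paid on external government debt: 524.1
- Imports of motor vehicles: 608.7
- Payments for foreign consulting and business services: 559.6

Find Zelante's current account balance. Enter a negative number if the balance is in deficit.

Goods: -1177.2 + 1385.6 - 608.7 + 1271.9 = 871.6
Services: -777.9 - 559.6 = -1337.5
Primary income: -524.1 + 264.6 = -259.5
Secondary income: -444.4 - 92.4 + 184.7 - 168.3 = -520.4
Current account = 871.6 + (-1337.5) + (-259.5) + (-520.4) = -1245.8
(Excluded from the current account — financial account: foreign purchases of domestic corporate bonds 578.3, acquisition of a foreign subsidiary by a resident firm (outward FDI) 998.4, borrowing by resident firms from foreign banks 835.8, domestic pension funds' purchases of foreign equities 1117.0.)

-1245.8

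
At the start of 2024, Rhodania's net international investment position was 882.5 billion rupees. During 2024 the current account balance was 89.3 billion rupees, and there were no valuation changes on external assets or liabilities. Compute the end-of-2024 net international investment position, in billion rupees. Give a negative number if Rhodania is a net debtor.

971.8

With no valuation effects, change in NIIP = current account = 89.3
End-of-year NIIP = 882.5 + 89.3 = 971.8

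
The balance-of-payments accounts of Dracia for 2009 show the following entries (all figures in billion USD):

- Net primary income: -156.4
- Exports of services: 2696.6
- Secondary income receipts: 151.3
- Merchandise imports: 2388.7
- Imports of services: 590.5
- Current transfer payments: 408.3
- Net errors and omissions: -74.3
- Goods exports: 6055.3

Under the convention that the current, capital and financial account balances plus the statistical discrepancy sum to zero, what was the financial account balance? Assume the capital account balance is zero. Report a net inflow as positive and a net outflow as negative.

Goods balance = 6055.3 - 2388.7 = 3666.6
Services balance = 2696.6 - 590.5 = 2106.1
Trade balance (goods + services) = 3666.6 + 2106.1 = 5772.7
Net primary income = -156.4
Net secondary income = 151.3 - 408.3 = -257.0
Current account = 5772.7 + (-156.4) + (-257.0) = 5359.3
Financial account = -(5359.3 + (-74.3)) = -5285.0

-5285.0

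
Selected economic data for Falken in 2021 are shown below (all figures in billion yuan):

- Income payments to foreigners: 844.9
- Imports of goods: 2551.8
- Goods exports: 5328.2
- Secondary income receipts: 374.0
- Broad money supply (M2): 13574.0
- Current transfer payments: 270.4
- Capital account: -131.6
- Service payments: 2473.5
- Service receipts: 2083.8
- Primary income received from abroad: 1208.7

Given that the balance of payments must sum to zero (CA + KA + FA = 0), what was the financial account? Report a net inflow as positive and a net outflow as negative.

Goods balance = 5328.2 - 2551.8 = 2776.4
Services balance = 2083.8 - 2473.5 = -389.7
Trade balance (goods + services) = 2776.4 + (-389.7) = 2386.7
Net primary income = 1208.7 - 844.9 = 363.8
Net secondary income = 374.0 - 270.4 = 103.6
Current account = 2386.7 + 363.8 + 103.6 = 2854.1
Financial account = -(2854.1 + (-131.6)) = -2722.5

-2722.5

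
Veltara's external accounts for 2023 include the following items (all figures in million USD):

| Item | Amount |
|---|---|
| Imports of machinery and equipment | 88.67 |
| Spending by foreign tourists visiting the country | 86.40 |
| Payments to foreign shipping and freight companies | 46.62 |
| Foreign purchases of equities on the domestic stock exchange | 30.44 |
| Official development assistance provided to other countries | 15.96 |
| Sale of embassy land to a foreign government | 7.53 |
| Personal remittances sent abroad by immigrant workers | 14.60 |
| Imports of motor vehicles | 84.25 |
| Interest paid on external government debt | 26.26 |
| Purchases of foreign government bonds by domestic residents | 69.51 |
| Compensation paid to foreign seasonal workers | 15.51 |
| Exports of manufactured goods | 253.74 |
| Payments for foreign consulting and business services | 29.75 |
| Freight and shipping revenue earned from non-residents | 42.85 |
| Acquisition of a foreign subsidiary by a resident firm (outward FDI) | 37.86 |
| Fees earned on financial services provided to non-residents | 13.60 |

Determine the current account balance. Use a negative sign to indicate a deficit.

74.97

Goods: -88.67 + 253.74 - 84.25 = 80.82
Services: 13.60 + 42.85 + 86.40 - 29.75 - 46.62 = 66.48
Primary income: -15.51 - 26.26 = -41.77
Secondary income: -15.96 - 14.60 = -30.56
Current account = 80.82 + 66.48 + (-41.77) + (-30.56) = 74.97
(Excluded from the current account — financial account: foreign purchases of equities on the domestic stock exchange 30.44, purchases of foreign government bonds by domestic residents 69.51, acquisition of a foreign subsidiary by a resident firm (outward FDI) 37.86; capital account: sale of embassy land to a foreign government 7.53.)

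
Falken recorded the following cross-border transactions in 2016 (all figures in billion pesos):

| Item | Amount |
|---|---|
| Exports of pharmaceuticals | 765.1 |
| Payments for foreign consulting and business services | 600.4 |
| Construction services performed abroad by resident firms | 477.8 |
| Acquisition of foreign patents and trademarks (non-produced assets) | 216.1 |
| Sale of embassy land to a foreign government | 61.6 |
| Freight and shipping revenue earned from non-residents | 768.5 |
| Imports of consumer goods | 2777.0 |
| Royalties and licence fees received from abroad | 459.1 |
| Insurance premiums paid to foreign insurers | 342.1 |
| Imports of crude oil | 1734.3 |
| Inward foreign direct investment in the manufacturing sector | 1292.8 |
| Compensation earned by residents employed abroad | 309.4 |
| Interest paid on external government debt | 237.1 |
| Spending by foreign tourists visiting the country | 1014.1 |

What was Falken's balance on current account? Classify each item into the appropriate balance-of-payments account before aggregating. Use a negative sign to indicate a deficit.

Goods: -2777.0 + 765.1 - 1734.3 = -3746.2
Services: 768.5 + 477.8 + 459.1 - 600.4 - 342.1 + 1014.1 = 1777.0
Primary income: 309.4 - 237.1 = 72.3
Current account = (-3746.2) + 1777.0 + 72.3 = -1896.9
(Excluded from the current account — capital account: acquisition of foreign patents and trademarks (non-produced assets) 216.1, sale of embassy land to a foreign government 61.6; financial account: inward foreign direct investment in the manufacturing sector 1292.8.)

-1896.9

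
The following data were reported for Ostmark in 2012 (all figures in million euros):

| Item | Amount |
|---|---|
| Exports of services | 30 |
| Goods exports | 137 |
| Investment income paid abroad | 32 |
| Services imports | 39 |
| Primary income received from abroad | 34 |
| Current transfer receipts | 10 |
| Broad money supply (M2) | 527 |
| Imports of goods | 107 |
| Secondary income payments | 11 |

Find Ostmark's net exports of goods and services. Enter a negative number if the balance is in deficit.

21

Goods balance = 137 - 107 = 30
Services balance = 30 - 39 = -9
Trade balance (goods + services) = 30 + (-9) = 21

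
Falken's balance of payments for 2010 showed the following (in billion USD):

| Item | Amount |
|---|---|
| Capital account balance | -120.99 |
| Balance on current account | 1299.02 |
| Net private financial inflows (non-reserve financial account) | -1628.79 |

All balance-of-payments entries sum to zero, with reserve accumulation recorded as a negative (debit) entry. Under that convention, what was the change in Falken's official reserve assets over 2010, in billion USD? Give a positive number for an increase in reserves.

-450.76

Official reserve transactions balance = -(1299.02 + (-120.99) + (-1628.79)) = 450.76
An accumulation of reserves is recorded as a debit (negative entry), so the change in the stock of reserves is the negative of that balance.
Change in official reserves = -(450.76) = -450.76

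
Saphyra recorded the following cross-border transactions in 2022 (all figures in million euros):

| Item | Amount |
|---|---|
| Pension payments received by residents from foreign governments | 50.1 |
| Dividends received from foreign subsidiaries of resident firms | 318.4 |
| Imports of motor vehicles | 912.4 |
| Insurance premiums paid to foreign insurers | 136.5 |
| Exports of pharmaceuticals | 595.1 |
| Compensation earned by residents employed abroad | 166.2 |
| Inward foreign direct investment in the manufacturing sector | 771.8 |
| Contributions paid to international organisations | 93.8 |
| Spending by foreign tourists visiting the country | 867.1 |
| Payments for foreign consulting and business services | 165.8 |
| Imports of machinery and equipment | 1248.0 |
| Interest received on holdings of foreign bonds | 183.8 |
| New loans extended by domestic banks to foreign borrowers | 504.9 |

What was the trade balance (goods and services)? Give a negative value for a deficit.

Goods: -1248.0 - 912.4 + 595.1 = -1565.3
Services: -136.5 + 867.1 - 165.8 = 564.8
Trade balance = -1565.3 + 564.8 = -1000.5
(Excluded from the trade balance — secondary income: pension payments received by residents from foreign governments 50.1, contributions paid to international organisations 93.8; primary income: dividends received from foreign subsidiaries of resident firms 318.4, compensation earned by residents employed abroad 166.2, interest received on holdings of foreign bonds 183.8; financial account: inward foreign direct investment in the manufacturing sector 771.8, new loans extended by domestic banks to foreign borrowers 504.9.)

-1000.5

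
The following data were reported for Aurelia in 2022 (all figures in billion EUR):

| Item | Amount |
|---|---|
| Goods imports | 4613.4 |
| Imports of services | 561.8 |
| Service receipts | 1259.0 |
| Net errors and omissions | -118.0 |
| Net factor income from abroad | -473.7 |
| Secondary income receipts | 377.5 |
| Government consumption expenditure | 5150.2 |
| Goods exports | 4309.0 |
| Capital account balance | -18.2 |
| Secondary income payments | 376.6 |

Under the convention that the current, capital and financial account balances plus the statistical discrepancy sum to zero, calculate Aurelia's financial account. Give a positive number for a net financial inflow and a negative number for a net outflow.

Goods balance = 4309.0 - 4613.4 = -304.4
Services balance = 1259.0 - 561.8 = 697.2
Trade balance (goods + services) = -304.4 + 697.2 = 392.8
Net primary income = -473.7
Net secondary income = 377.5 - 376.6 = 0.9
Current account = 392.8 + (-473.7) + 0.9 = -80.0
Financial account = -(-80.0 + (-18.2) + (-118.0)) = 216.2

216.2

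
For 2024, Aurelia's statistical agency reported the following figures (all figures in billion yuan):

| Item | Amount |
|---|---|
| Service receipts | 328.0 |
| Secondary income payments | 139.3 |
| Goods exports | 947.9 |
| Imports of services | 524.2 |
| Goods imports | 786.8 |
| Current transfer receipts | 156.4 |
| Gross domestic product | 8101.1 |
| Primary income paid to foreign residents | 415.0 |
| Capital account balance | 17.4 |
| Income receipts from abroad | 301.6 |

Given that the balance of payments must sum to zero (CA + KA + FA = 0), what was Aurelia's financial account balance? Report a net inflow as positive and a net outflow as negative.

Goods balance = 947.9 - 786.8 = 161.1
Services balance = 328.0 - 524.2 = -196.2
Trade balance (goods + services) = 161.1 + (-196.2) = -35.1
Net primary income = 301.6 - 415.0 = -113.4
Net secondary income = 156.4 - 139.3 = 17.1
Current account = -35.1 + (-113.4) + 17.1 = -131.4
Financial account = -(-131.4 + 17.4) = 114.0

114.0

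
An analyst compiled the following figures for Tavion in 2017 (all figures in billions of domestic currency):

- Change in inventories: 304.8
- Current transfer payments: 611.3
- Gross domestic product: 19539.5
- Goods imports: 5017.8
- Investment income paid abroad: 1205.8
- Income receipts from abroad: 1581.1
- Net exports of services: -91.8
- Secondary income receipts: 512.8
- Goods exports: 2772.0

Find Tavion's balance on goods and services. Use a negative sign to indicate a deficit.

-2337.6

Goods balance = 2772.0 - 5017.8 = -2245.8
Services balance = -91.8
Trade balance (goods + services) = -2245.8 + (-91.8) = -2337.6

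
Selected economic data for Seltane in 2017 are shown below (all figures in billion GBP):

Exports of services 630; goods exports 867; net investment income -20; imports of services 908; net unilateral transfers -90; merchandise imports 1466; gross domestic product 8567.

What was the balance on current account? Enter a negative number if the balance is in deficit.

Goods balance = 867 - 1466 = -599
Services balance = 630 - 908 = -278
Trade balance (goods + services) = -599 + (-278) = -877
Net primary income = -20
Net secondary income = -90
Current account = -877 + (-20) + (-90) = -987

-987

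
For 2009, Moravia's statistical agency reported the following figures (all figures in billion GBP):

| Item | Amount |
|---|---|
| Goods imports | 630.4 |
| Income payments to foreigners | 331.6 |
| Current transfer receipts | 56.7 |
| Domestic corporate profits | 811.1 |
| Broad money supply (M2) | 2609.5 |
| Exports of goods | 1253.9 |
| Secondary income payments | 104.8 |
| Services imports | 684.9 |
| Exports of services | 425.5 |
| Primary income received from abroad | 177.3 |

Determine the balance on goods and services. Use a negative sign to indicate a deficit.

364.1

Goods balance = 1253.9 - 630.4 = 623.5
Services balance = 425.5 - 684.9 = -259.4
Trade balance (goods + services) = 623.5 + (-259.4) = 364.1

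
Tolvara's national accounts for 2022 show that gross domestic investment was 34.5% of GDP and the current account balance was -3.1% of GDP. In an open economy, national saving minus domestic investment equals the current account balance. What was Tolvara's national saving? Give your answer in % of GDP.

S = I + CA = 34.5 + (-3.1) = 31.4

31.4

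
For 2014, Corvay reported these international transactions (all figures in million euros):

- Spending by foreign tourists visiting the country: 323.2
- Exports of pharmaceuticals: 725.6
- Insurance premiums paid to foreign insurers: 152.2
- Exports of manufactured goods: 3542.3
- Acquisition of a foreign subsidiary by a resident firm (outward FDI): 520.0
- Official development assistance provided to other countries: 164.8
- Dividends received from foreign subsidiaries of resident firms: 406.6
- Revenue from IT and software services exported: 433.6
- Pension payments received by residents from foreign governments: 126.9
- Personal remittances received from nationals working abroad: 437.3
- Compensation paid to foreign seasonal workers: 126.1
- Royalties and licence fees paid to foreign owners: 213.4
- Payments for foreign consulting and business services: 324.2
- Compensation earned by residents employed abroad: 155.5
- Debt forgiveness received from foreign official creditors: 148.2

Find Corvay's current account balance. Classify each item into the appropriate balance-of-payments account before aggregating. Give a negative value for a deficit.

5170.3

Goods: 725.6 + 3542.3 = 4267.9
Services: -152.2 - 213.4 + 433.6 + 323.2 - 324.2 = 67.0
Primary income: 406.6 - 126.1 + 155.5 = 436.0
Secondary income: 437.3 - 164.8 + 126.9 = 399.4
Current account = 4267.9 + 67.0 + 436.0 + 399.4 = 5170.3
(Excluded from the current account — financial account: acquisition of a foreign subsidiary by a resident firm (outward FDI) 520.0; capital account: debt forgiveness received from foreign official creditors 148.2.)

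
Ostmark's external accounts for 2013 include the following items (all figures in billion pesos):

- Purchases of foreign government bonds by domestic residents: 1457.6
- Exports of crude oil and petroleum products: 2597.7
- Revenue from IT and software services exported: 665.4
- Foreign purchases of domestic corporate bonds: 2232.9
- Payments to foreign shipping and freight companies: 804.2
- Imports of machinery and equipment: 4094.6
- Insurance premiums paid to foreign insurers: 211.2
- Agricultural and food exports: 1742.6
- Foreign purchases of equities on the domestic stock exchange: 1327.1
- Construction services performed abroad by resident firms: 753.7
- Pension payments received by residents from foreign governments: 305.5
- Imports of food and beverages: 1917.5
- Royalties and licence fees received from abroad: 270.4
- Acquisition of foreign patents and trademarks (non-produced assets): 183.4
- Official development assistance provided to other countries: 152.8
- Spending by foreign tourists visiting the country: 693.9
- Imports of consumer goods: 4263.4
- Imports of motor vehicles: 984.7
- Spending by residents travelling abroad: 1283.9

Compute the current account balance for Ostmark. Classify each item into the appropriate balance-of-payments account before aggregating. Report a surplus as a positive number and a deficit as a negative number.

-6683.1

Goods: -4094.6 + 2597.7 + 1742.6 - 4263.4 - 984.7 - 1917.5 = -6919.9
Services: -211.2 - 804.2 + 270.4 + 665.4 - 1283.9 + 753.7 + 693.9 = 84.1
Secondary income: -152.8 + 305.5 = 152.7
Current account = (-6919.9) + 84.1 + 152.7 = -6683.1
(Excluded from the current account — financial account: purchases of foreign government bonds by domestic residents 1457.6, foreign purchases of domestic corporate bonds 2232.9, foreign purchases of equities on the domestic stock exchange 1327.1; capital account: acquisition of foreign patents and trademarks (non-produced assets) 183.4.)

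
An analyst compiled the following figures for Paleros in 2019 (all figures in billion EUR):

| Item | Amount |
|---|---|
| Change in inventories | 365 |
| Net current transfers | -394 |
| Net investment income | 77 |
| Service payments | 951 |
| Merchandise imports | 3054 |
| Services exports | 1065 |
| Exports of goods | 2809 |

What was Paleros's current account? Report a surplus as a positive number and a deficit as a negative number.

-448

Goods balance = 2809 - 3054 = -245
Services balance = 1065 - 951 = 114
Trade balance (goods + services) = -245 + 114 = -131
Net primary income = 77
Net secondary income = -394
Current account = -131 + 77 + (-394) = -448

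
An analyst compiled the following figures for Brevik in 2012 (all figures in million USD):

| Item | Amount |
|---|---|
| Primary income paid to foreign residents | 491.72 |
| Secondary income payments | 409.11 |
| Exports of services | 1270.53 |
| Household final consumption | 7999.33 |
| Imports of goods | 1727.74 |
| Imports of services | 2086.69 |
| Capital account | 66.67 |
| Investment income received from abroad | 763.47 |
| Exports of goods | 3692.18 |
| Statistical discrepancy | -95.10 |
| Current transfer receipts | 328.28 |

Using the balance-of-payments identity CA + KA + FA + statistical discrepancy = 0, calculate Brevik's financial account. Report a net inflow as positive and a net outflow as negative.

Goods balance = 3692.18 - 1727.74 = 1964.44
Services balance = 1270.53 - 2086.69 = -816.16
Trade balance (goods + services) = 1964.44 + (-816.16) = 1148.28
Net primary income = 763.47 - 491.72 = 271.75
Net secondary income = 328.28 - 409.11 = -80.83
Current account = 1148.28 + 271.75 + (-80.83) = 1339.20
Financial account = -(1339.20 + 66.67 + (-95.10)) = -1310.77

-1310.77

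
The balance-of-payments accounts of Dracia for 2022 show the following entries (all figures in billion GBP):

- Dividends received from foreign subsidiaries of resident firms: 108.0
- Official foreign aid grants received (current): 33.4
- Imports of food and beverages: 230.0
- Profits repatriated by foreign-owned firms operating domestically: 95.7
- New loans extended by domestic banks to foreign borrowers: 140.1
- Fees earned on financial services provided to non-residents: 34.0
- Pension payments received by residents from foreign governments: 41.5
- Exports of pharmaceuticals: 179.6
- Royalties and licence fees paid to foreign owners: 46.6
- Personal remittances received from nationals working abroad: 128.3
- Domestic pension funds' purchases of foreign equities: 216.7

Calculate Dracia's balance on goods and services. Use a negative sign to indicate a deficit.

-63.0

Goods: 179.6 - 230.0 = -50.4
Services: -46.6 + 34.0 = -12.6
Trade balance = -50.4 + (-12.6) = -63.0
(Excluded from the trade balance — primary income: dividends received from foreign subsidiaries of resident firms 108.0, profits repatriated by foreign-owned firms operating domestically 95.7; secondary income: official foreign aid grants received (current) 33.4, pension payments received by residents from foreign governments 41.5, personal remittances received from nationals working abroad 128.3; financial account: new loans extended by domestic banks to foreign borrowers 140.1, domestic pension funds' purchases of foreign equities 216.7.)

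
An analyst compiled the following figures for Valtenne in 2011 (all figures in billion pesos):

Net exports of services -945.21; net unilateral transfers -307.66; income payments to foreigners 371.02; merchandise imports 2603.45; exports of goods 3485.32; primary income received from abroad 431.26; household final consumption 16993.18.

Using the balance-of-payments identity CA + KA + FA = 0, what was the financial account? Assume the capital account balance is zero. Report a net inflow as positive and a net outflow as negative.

310.76

Goods balance = 3485.32 - 2603.45 = 881.87
Services balance = -945.21
Trade balance (goods + services) = 881.87 + (-945.21) = -63.34
Net primary income = 431.26 - 371.02 = 60.24
Net secondary income = -307.66
Current account = -63.34 + 60.24 + (-307.66) = -310.76
Financial account = -(-310.76) = 310.76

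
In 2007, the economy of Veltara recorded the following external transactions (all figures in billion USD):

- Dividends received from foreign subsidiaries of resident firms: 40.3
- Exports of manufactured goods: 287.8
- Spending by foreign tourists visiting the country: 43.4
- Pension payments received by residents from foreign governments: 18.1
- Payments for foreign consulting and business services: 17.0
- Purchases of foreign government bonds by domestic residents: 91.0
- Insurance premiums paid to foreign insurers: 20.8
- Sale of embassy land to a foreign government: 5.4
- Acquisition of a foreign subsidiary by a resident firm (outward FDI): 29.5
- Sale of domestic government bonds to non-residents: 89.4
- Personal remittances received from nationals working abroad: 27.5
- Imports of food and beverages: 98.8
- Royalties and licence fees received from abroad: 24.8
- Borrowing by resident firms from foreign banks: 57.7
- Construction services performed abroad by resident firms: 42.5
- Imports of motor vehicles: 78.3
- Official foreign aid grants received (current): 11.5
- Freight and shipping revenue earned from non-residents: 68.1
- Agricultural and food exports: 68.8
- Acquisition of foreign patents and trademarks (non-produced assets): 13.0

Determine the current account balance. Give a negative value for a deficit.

Goods: 68.8 + 287.8 - 78.3 - 98.8 = 179.5
Services: -20.8 + 42.5 + 24.8 - 17.0 + 43.4 + 68.1 = 141.0
Primary income: 40.3
Secondary income: 11.5 + 27.5 + 18.1 = 57.1
Current account = 179.5 + 141.0 + 40.3 + 57.1 = 417.9
(Excluded from the current account — financial account: purchases of foreign government bonds by domestic residents 91.0, acquisition of a foreign subsidiary by a resident firm (outward FDI) 29.5, sale of domestic government bonds to non-residents 89.4, borrowing by resident firms from foreign banks 57.7; capital account: sale of embassy land to a foreign government 5.4, acquisition of foreign patents and trademarks (non-produced assets) 13.0.)

417.9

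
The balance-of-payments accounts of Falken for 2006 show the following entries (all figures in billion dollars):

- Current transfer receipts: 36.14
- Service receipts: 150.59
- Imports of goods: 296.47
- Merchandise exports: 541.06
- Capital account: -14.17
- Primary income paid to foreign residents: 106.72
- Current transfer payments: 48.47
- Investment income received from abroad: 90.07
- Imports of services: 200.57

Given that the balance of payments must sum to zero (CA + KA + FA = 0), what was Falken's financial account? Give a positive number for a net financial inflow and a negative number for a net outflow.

-151.46

Goods balance = 541.06 - 296.47 = 244.59
Services balance = 150.59 - 200.57 = -49.98
Trade balance (goods + services) = 244.59 + (-49.98) = 194.61
Net primary income = 90.07 - 106.72 = -16.65
Net secondary income = 36.14 - 48.47 = -12.33
Current account = 194.61 + (-16.65) + (-12.33) = 165.63
Financial account = -(165.63 + (-14.17)) = -151.46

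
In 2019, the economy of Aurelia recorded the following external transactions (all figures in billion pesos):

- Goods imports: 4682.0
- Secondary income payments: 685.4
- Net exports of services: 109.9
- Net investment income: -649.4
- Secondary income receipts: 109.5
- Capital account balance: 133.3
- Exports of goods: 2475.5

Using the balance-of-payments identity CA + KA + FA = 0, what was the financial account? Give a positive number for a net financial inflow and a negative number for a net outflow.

3188.6

Goods balance = 2475.5 - 4682.0 = -2206.5
Services balance = 109.9
Trade balance (goods + services) = -2206.5 + 109.9 = -2096.6
Net primary income = -649.4
Net secondary income = 109.5 - 685.4 = -575.9
Current account = -2096.6 + (-649.4) + (-575.9) = -3321.9
Financial account = -(-3321.9 + 133.3) = 3188.6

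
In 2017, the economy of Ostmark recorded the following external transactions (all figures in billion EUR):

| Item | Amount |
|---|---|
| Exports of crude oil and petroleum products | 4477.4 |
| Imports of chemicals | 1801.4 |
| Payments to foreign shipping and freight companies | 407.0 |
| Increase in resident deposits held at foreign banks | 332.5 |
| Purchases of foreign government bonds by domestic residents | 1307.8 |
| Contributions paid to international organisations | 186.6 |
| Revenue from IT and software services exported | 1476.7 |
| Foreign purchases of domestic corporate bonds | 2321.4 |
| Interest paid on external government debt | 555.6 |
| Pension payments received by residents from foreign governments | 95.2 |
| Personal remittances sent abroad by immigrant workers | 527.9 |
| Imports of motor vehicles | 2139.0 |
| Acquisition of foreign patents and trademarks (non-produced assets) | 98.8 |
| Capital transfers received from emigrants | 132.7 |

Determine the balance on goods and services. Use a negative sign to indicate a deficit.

Goods: 4477.4 - 2139.0 - 1801.4 = 537.0
Services: 1476.7 - 407.0 = 1069.7
Trade balance = 537.0 + 1069.7 = 1606.7
(Excluded from the trade balance — financial account: increase in resident deposits held at foreign banks 332.5, purchases of foreign government bonds by domestic residents 1307.8, foreign purchases of domestic corporate bonds 2321.4; secondary income: contributions paid to international organisations 186.6, pension payments received by residents from foreign governments 95.2, personal remittances sent abroad by immigrant workers 527.9; primary income: interest paid on external government debt 555.6; capital account: acquisition of foreign patents and trademarks (non-produced assets) 98.8, capital transfers received from emigrants 132.7.)

1606.7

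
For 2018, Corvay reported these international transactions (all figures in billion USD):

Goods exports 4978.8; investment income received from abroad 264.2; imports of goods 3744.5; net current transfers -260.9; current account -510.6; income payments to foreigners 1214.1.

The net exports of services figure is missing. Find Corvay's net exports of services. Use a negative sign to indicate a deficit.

-534.1

Current account = goods balance + services balance + net primary income + net secondary income
Sum of the known components = 23.5
Net exports of services = CA - (known components) = -510.6 - 23.5 = -534.1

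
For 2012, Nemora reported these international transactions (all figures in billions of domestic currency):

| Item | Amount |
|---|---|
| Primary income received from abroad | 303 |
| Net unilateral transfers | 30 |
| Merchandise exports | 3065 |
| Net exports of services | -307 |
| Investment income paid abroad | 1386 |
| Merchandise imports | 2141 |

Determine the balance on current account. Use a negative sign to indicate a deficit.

Goods balance = 3065 - 2141 = 924
Services balance = -307
Trade balance (goods + services) = 924 + (-307) = 617
Net primary income = 303 - 1386 = -1083
Net secondary income = 30
Current account = 617 + (-1083) + 30 = -436

-436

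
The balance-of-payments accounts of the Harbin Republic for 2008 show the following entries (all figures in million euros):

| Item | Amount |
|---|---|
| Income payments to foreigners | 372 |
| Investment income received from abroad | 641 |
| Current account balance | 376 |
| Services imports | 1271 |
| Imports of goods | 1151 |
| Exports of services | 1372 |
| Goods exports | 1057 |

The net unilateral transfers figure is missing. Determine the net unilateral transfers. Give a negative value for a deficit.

100

Current account = goods balance + services balance + net primary income + net secondary income
Sum of the known components = 276
Net unilateral transfers = CA - (known components) = 376 - 276 = 100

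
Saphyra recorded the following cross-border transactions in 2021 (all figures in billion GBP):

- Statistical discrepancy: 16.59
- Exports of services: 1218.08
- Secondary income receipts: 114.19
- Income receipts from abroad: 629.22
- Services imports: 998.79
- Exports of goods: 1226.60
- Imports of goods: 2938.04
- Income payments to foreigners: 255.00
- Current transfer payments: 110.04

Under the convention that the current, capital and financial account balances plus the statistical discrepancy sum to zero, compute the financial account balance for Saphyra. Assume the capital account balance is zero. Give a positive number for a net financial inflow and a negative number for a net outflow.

1097.19

Goods balance = 1226.60 - 2938.04 = -1711.44
Services balance = 1218.08 - 998.79 = 219.29
Trade balance (goods + services) = -1711.44 + 219.29 = -1492.15
Net primary income = 629.22 - 255.00 = 374.22
Net secondary income = 114.19 - 110.04 = 4.15
Current account = -1492.15 + 374.22 + 4.15 = -1113.78
Financial account = -(-1113.78 + 16.59) = 1097.19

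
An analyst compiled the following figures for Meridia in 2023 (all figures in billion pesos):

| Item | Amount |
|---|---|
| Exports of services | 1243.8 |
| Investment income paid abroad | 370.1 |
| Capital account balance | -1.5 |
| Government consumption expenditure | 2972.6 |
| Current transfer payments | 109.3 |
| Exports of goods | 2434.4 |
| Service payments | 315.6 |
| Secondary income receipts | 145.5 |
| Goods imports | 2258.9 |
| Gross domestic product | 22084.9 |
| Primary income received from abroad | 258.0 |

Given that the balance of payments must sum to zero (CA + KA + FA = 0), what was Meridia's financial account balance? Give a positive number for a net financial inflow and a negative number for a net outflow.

Goods balance = 2434.4 - 2258.9 = 175.5
Services balance = 1243.8 - 315.6 = 928.2
Trade balance (goods + services) = 175.5 + 928.2 = 1103.7
Net primary income = 258.0 - 370.1 = -112.1
Net secondary income = 145.5 - 109.3 = 36.2
Current account = 1103.7 + (-112.1) + 36.2 = 1027.8
Financial account = -(1027.8 + (-1.5)) = -1026.3

-1026.3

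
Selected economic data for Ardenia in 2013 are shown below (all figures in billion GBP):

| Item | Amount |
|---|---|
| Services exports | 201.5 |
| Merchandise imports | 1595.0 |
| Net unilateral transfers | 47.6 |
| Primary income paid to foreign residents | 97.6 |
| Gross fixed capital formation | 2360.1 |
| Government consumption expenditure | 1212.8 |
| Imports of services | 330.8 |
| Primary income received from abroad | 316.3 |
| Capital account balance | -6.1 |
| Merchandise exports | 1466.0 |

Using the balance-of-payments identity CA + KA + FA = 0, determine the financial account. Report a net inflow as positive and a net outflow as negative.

Goods balance = 1466.0 - 1595.0 = -129.0
Services balance = 201.5 - 330.8 = -129.3
Trade balance (goods + services) = -129.0 + (-129.3) = -258.3
Net primary income = 316.3 - 97.6 = 218.7
Net secondary income = 47.6
Current account = -258.3 + 218.7 + 47.6 = 8.0
Financial account = -(8.0 + (-6.1)) = -1.9

-1.9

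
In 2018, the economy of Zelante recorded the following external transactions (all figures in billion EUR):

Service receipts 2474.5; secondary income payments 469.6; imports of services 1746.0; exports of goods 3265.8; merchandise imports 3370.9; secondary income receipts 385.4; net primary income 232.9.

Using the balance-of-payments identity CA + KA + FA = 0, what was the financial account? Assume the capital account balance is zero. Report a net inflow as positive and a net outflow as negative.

-772.1

Goods balance = 3265.8 - 3370.9 = -105.1
Services balance = 2474.5 - 1746.0 = 728.5
Trade balance (goods + services) = -105.1 + 728.5 = 623.4
Net primary income = 232.9
Net secondary income = 385.4 - 469.6 = -84.2
Current account = 623.4 + 232.9 + (-84.2) = 772.1
Financial account = -(772.1) = -772.1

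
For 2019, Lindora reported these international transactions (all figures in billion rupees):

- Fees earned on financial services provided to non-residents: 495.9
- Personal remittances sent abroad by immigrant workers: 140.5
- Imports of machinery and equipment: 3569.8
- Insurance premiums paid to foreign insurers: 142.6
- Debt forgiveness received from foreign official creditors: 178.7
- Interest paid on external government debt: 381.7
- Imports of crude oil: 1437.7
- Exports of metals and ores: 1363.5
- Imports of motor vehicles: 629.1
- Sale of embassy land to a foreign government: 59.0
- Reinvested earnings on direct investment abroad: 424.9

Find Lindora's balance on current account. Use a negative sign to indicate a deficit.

Goods: 1363.5 - 629.1 - 1437.7 - 3569.8 = -4273.1
Services: 495.9 - 142.6 = 353.3
Primary income: 424.9 - 381.7 = 43.2
Secondary income: -140.5
Current account = (-4273.1) + 353.3 + 43.2 + (-140.5) = -4017.1
(Excluded from the current account — capital account: debt forgiveness received from foreign official creditors 178.7, sale of embassy land to a foreign government 59.0.)

-4017.1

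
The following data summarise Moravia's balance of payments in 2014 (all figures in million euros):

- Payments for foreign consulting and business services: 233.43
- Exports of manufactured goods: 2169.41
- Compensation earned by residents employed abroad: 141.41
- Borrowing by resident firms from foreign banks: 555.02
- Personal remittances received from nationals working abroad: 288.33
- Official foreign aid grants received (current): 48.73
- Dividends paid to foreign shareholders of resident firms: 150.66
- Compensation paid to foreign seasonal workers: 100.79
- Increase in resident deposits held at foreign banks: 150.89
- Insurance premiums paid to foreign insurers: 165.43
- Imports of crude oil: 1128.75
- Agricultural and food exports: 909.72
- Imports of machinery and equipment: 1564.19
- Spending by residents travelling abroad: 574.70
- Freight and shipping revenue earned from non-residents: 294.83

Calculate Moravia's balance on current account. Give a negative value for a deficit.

Goods: 2169.41 - 1128.75 + 909.72 - 1564.19 = 386.19
Services: 294.83 - 165.43 - 233.43 - 574.70 = -678.73
Primary income: -100.79 - 150.66 + 141.41 = -110.04
Secondary income: 48.73 + 288.33 = 337.06
Current account = 386.19 + (-678.73) + (-110.04) + 337.06 = -65.52
(Excluded from the current account — financial account: borrowing by resident firms from foreign banks 555.02, increase in resident deposits held at foreign banks 150.89.)

-65.52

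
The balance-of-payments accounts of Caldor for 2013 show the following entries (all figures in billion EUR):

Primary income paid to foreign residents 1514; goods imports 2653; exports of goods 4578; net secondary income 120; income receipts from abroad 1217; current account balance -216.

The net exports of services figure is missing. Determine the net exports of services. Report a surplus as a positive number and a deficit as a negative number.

Current account = goods balance + services balance + net primary income + net secondary income
Sum of the known components = 1748
Net exports of services = CA - (known components) = -216 - 1748 = -1964

-1964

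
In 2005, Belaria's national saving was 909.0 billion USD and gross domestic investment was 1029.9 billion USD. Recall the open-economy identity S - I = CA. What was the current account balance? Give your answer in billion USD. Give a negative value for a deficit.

-120.9

CA = S - I = 909.0 - 1029.9 = -120.9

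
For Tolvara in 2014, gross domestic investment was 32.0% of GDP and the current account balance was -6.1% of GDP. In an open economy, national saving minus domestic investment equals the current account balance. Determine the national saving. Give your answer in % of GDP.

S = I + CA = 32.0 + (-6.1) = 25.9

25.9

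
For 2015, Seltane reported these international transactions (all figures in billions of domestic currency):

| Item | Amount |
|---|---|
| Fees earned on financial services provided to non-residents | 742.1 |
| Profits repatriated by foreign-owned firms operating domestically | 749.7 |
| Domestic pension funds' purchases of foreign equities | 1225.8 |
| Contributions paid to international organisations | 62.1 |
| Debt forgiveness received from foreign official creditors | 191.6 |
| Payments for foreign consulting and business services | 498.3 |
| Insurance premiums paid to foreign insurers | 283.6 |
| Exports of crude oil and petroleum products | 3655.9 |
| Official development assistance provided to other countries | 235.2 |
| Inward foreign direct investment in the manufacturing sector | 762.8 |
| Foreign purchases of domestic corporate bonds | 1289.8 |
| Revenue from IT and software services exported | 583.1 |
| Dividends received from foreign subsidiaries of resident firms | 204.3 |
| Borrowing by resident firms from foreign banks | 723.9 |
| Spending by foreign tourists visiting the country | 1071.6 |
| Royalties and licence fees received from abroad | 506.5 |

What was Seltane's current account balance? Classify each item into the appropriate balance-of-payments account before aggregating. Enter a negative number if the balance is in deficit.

Goods: 3655.9
Services: -498.3 + 742.1 + 1071.6 + 583.1 - 283.6 + 506.5 = 2121.4
Primary income: -749.7 + 204.3 = -545.4
Secondary income: -62.1 - 235.2 = -297.3
Current account = 3655.9 + 2121.4 + (-545.4) + (-297.3) = 4934.6
(Excluded from the current account — financial account: domestic pension funds' purchases of foreign equities 1225.8, inward foreign direct investment in the manufacturing sector 762.8, foreign purchases of domestic corporate bonds 1289.8, borrowing by resident firms from foreign banks 723.9; capital account: debt forgiveness received from foreign official creditors 191.6.)

4934.6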